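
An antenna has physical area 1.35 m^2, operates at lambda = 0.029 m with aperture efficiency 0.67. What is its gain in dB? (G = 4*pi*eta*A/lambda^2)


G_linear = 4*pi*0.67*1.35/0.029^2 = 13515.2
G_dB = 10*log10(13515.2) = 41.3 dB

41.3 dB


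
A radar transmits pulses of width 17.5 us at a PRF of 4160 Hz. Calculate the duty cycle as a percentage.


DC = 17.5e-6 * 4160 * 100 = 7.28%

7.28%


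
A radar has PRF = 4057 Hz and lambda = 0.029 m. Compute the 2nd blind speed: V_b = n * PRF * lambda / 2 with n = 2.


V_blind = 2 * 4057 * 0.029 / 2 = 117.7 m/s

117.7 m/s


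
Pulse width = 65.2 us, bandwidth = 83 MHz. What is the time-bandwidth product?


TBP = 65.2 * 83 = 5411.6

5411.6


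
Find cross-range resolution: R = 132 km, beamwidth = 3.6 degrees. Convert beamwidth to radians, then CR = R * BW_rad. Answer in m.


BW_rad = 0.062831853
CR = 132000 * 0.062831853 = 8293.8 m

8293.8 m


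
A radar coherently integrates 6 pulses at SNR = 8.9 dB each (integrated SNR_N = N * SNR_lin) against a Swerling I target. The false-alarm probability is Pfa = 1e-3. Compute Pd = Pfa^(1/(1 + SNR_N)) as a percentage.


SNR_lin = 10^(8.9/10) = 7.76247
SNR_N = 6 * 7.76247 = 46.57482
1/(1 + SNR_N) = 1/47.57482 = 0.0210195
Pd = (1e-3)^0.0210195 = 0.86485
Pd = 86.5%

86.5%


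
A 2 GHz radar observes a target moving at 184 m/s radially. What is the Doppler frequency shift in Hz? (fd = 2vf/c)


fd = 2 * 184 * 2000000000.0 / 3e8 = 2453.3 Hz

2453.3 Hz


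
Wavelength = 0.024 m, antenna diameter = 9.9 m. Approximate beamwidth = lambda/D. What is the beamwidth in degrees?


BW_rad = 0.024 / 9.9 = 0.002424
BW_deg = 0.14 degrees

0.14 degrees


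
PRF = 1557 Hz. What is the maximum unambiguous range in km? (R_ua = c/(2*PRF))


R_ua = 3e8 / (2 * 1557) = 96339.1 m = 96.3 km

96.3 km


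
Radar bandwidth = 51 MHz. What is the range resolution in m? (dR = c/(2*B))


dR = 3e8 / (2 * 51000000.0) = 2.94 m

2.94 m


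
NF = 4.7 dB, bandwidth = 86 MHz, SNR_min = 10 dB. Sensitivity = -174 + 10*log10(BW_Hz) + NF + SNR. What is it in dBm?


10*log10(86000000.0) = 79.34
S = -174 + 79.34 + 4.7 + 10 = -80.0 dBm

-80.0 dBm


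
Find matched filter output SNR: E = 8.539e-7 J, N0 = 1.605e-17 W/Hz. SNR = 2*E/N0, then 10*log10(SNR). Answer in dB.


SNR_lin = 2 * 8.539e-7 / 1.605e-17 = 1.064e11
SNR_dB = 10*log10(1.064e11) = 110.3 dB

110.3 dB


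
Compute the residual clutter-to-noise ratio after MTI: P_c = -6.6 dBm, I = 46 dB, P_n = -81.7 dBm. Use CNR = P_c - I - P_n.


CNR = -6.6 - 46 - (-81.7) = 29.1 dB

29.1 dB


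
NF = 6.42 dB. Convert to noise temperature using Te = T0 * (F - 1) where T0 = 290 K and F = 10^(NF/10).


NF_lin = 10^(6.42/10) = 4.385307
Te = 290 * (4.385307 - 1) = 981.7 K

981.7 K


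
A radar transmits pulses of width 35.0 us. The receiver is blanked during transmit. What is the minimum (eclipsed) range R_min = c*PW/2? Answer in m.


R_min = 3e8 * 35.0e-6 / 2 = 5250.0 m

5250.0 m


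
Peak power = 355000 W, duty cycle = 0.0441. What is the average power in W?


P_avg = 355000 * 0.0441 = 15655.5 W

15655.5 W


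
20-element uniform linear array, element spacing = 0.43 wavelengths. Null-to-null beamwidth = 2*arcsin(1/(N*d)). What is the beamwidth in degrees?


1/(N*d) = 1/(20*0.43) = 0.116279
BW = 2*arcsin(0.116279) = 13.4 degrees

13.4 degrees


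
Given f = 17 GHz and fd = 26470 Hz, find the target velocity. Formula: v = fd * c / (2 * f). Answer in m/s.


v = 26470 * 3e8 / (2 * 17000000000.0) = 233.6 m/s

233.6 m/s


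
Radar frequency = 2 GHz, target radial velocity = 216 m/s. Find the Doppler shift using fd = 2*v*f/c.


fd = 2 * 216 * 2000000000.0 / 3e8 = 2880.0 Hz

2880.0 Hz


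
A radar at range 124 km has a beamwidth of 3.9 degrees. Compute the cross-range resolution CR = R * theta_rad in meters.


BW_rad = 0.068067841
CR = 124000 * 0.068067841 = 8440.4 m

8440.4 m


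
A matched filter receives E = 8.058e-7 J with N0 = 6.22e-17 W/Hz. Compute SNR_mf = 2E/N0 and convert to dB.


SNR_lin = 2 * 8.058e-7 / 6.22e-17 = 2.591e10
SNR_dB = 10*log10(2.591e10) = 104.1 dB

104.1 dB


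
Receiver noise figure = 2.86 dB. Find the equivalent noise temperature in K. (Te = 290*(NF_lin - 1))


NF_lin = 10^(2.86/10) = 1.931968
Te = 290 * (1.931968 - 1) = 270.3 K

270.3 K


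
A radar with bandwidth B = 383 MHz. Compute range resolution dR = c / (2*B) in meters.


dR = 3e8 / (2 * 383000000.0) = 0.39 m

0.39 m


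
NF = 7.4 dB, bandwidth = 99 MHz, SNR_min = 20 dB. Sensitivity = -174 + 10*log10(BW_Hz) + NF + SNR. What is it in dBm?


10*log10(99000000.0) = 79.96
S = -174 + 79.96 + 7.4 + 20 = -66.6 dBm

-66.6 dBm


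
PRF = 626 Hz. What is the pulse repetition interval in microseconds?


PRI = 1/626 = 0.0015974441 s = 1597.4 us

1597.4 us


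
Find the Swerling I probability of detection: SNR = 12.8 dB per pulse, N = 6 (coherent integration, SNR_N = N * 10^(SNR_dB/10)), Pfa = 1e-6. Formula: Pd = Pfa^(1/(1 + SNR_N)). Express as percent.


SNR_lin = 10^(12.8/10) = 19.05461
SNR_N = 6 * 19.05461 = 114.32766
1/(1 + SNR_N) = 1/115.32766 = 0.0086709
Pd = (1e-6)^0.0086709 = 0.8871
Pd = 88.7%

88.7%


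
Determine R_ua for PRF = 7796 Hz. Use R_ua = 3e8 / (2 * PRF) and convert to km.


R_ua = 3e8 / (2 * 7796) = 19240.6 m = 19.2 km

19.2 km


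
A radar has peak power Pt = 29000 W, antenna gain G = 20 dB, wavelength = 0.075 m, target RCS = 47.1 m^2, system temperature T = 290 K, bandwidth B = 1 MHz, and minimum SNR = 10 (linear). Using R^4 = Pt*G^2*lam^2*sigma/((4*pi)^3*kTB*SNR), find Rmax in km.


G_lin = 10^(20/10) = 100.0
R^4 = 29000 * 100.0^2 * 0.075^2 * 47.1 / ((4*pi)^3 * 1.38e-23 * 290 * 1000000.0 * 10)
R^4 = 9.67464e17 m^4
R_max = (9.67464e17)^(1/4) = 31362.4 m = 31.4 km

31.4 km


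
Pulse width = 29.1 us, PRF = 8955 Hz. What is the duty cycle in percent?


DC = 29.1e-6 * 8955 * 100 = 26.06%

26.06%


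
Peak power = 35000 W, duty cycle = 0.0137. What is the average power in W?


P_avg = 35000 * 0.0137 = 479.5 W

479.5 W


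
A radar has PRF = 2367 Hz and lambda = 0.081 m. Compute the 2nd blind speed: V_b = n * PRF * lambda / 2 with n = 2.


V_blind = 2 * 2367 * 0.081 / 2 = 191.7 m/s

191.7 m/s


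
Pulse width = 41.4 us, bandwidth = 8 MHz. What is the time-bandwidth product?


TBP = 41.4 * 8 = 331.2

331.2


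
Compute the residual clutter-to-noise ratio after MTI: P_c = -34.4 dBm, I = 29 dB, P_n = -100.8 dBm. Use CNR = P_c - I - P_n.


CNR = -34.4 - 29 - (-100.8) = 37.4 dB

37.4 dB


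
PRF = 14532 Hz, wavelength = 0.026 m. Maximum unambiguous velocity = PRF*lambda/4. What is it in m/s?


V_ua = 14532 * 0.026 / 4 = 94.5 m/s

94.5 m/s


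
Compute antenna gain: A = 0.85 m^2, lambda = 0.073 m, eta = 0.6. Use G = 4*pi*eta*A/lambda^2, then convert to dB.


G_linear = 4*pi*0.6*0.85/0.073^2 = 1202.64
G_dB = 10*log10(1202.64) = 30.8 dB

30.8 dB


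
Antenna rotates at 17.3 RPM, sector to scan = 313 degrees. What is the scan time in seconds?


t = 313 / (17.3 * 360) * 60 = 3.02 s

3.02 s


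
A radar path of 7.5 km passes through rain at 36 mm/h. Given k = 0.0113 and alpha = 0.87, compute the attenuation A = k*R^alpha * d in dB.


gamma = 0.0113 * 36^0.87 = 0.255306 dB/km
A = 0.255306 * 7.5 = 1.91 dB

1.91 dB


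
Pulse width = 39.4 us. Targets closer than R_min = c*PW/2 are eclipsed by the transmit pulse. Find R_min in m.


R_min = 3e8 * 39.4e-6 / 2 = 5910.0 m

5910.0 m


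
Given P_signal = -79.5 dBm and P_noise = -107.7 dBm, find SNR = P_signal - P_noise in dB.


SNR = -79.5 - (-107.7) = 28.2 dB

28.2 dB


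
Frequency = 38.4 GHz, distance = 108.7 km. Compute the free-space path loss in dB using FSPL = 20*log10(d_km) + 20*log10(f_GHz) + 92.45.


20*log10(108.7) = 40.72
20*log10(38.4) = 31.69
FSPL = 164.9 dB

164.9 dB


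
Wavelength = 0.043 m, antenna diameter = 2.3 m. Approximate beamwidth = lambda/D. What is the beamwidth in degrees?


BW_rad = 0.043 / 2.3 = 0.018696
BW_deg = 1.07 degrees

1.07 degrees


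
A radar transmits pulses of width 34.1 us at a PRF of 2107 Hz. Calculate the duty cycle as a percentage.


DC = 34.1e-6 * 2107 * 100 = 7.18%

7.18%


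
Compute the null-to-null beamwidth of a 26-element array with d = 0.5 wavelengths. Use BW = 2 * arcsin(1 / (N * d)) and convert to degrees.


1/(N*d) = 1/(26*0.5) = 0.076923
BW = 2*arcsin(0.076923) = 8.8 degrees

8.8 degrees


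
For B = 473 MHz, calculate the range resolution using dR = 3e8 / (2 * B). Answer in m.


dR = 3e8 / (2 * 473000000.0) = 0.32 m

0.32 m


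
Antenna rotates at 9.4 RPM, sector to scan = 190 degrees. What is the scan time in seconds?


t = 190 / (9.4 * 360) * 60 = 3.37 s

3.37 s


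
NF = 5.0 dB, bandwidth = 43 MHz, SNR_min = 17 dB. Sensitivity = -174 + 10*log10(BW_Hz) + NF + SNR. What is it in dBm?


10*log10(43000000.0) = 76.33
S = -174 + 76.33 + 5.0 + 17 = -75.7 dBm

-75.7 dBm


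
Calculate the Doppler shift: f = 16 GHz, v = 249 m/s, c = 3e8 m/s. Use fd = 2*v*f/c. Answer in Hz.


fd = 2 * 249 * 16000000000.0 / 3e8 = 26560.0 Hz

26560.0 Hz


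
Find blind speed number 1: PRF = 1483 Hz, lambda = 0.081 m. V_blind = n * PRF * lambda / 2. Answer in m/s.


V_blind = 1 * 1483 * 0.081 / 2 = 60.1 m/s

60.1 m/s


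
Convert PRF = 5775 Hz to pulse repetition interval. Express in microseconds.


PRI = 1/5775 = 0.0001731602 s = 173.2 us

173.2 us


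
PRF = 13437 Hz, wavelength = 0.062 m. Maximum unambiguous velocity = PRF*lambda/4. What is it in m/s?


V_ua = 13437 * 0.062 / 4 = 208.3 m/s

208.3 m/s


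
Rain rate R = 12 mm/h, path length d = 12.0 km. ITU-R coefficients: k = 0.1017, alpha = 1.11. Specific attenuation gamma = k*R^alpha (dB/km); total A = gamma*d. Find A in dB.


gamma = 0.1017 * 12^1.11 = 1.604029 dB/km
A = 1.604029 * 12.0 = 19.25 dB

19.25 dB


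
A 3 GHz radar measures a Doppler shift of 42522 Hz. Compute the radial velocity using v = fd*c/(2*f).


v = 42522 * 3e8 / (2 * 3000000000.0) = 2126.1 m/s

2126.1 m/s


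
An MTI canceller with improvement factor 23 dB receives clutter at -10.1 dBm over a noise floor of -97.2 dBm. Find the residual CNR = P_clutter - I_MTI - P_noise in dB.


CNR = -10.1 - 23 - (-97.2) = 64.1 dB

64.1 dB


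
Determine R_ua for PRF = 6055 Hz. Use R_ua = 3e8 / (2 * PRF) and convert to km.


R_ua = 3e8 / (2 * 6055) = 24772.9 m = 24.8 km

24.8 km


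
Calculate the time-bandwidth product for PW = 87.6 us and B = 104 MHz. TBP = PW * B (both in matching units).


TBP = 87.6 * 104 = 9110.4

9110.4


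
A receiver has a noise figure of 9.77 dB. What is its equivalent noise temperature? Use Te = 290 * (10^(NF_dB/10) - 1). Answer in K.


NF_lin = 10^(9.77/10) = 9.484185
Te = 290 * (9.484185 - 1) = 2460.4 K

2460.4 K


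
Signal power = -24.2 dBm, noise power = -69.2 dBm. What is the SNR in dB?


SNR = -24.2 - (-69.2) = 45.0 dB

45.0 dB


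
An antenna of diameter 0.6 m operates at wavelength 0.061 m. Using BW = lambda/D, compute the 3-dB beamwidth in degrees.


BW_rad = 0.061 / 0.6 = 0.101667
BW_deg = 5.83 degrees

5.83 degrees


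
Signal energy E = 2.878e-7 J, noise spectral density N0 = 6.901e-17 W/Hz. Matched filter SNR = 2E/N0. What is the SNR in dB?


SNR_lin = 2 * 2.878e-7 / 6.901e-17 = 8.341e9
SNR_dB = 10*log10(8.341e9) = 99.2 dB

99.2 dB


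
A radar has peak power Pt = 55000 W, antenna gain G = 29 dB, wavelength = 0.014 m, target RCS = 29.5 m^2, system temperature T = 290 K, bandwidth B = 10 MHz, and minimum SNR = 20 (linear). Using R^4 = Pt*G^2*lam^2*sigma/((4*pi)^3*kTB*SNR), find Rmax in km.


G_lin = 10^(29/10) = 794.328235
R^4 = 55000 * 794.328235^2 * 0.014^2 * 29.5 / ((4*pi)^3 * 1.38e-23 * 290 * 10000000.0 * 20)
R^4 = 1.26329e17 m^4
R_max = (1.26329e17)^(1/4) = 18852.8 m = 18.9 km

18.9 km


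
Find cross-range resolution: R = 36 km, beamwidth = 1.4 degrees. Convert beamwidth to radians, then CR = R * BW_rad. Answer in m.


BW_rad = 0.02443461
CR = 36000 * 0.02443461 = 879.6 m

879.6 m


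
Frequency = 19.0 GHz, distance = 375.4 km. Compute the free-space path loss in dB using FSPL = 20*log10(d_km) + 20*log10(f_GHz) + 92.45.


20*log10(375.4) = 51.49
20*log10(19.0) = 25.58
FSPL = 169.5 dB

169.5 dB


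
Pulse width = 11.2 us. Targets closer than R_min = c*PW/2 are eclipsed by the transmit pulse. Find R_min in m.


R_min = 3e8 * 11.2e-6 / 2 = 1680.0 m

1680.0 m


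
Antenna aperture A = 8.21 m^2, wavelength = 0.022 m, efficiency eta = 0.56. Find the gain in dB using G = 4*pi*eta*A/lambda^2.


G_linear = 4*pi*0.56*8.21/0.022^2 = 119370.14
G_dB = 10*log10(119370.14) = 50.8 dB

50.8 dB


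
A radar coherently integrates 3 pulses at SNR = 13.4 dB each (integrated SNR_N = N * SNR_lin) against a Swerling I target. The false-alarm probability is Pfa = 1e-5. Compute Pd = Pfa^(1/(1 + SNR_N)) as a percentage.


SNR_lin = 10^(13.4/10) = 21.87762
SNR_N = 3 * 21.87762 = 65.63286
1/(1 + SNR_N) = 1/66.63286 = 0.0150076
Pd = (1e-5)^0.0150076 = 0.84132
Pd = 84.1%

84.1%


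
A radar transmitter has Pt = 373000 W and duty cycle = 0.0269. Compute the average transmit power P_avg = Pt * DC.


P_avg = 373000 * 0.0269 = 10033.7 W

10033.7 W


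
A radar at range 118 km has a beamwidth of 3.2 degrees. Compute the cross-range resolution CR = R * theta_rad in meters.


BW_rad = 0.055850536
CR = 118000 * 0.055850536 = 6590.4 m

6590.4 m


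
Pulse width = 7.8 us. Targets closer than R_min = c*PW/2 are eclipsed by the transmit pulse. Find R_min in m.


R_min = 3e8 * 7.8e-6 / 2 = 1170.0 m

1170.0 m


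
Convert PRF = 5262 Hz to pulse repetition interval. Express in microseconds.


PRI = 1/5262 = 0.0001900418 s = 190.0 us

190.0 us


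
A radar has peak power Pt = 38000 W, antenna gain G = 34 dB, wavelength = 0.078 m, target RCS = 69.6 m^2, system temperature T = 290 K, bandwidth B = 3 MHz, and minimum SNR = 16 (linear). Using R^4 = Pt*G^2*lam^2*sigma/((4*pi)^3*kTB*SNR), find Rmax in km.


G_lin = 10^(34/10) = 2511.886432
R^4 = 38000 * 2511.886432^2 * 0.078^2 * 69.6 / ((4*pi)^3 * 1.38e-23 * 290 * 3000000.0 * 16)
R^4 = 2.66339e20 m^4
R_max = (2.66339e20)^(1/4) = 127749.3 m = 127.7 km

127.7 km


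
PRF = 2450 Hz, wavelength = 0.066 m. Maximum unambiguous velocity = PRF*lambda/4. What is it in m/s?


V_ua = 2450 * 0.066 / 4 = 40.4 m/s

40.4 m/s


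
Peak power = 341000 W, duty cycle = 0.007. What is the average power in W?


P_avg = 341000 * 0.007 = 2387.0 W

2387.0 W


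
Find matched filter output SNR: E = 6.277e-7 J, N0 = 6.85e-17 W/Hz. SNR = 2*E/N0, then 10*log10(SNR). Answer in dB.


SNR_lin = 2 * 6.277e-7 / 6.85e-17 = 1.833e10
SNR_dB = 10*log10(1.833e10) = 102.6 dB

102.6 dB


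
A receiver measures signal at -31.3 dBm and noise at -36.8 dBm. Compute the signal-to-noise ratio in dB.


SNR = -31.3 - (-36.8) = 5.5 dB

5.5 dB


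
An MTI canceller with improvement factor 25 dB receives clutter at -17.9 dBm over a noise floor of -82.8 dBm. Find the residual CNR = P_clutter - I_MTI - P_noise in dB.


CNR = -17.9 - 25 - (-82.8) = 39.9 dB

39.9 dB


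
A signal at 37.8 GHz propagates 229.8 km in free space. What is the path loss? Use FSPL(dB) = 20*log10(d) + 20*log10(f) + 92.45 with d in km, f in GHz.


20*log10(229.8) = 47.23
20*log10(37.8) = 31.55
FSPL = 171.2 dB

171.2 dB


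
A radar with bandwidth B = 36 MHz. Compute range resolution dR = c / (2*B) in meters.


dR = 3e8 / (2 * 36000000.0) = 4.17 m

4.17 m


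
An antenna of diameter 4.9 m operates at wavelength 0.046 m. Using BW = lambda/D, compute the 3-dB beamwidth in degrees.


BW_rad = 0.046 / 4.9 = 0.009388
BW_deg = 0.54 degrees

0.54 degrees


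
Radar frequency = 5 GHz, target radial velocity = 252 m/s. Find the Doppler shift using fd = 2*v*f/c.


fd = 2 * 252 * 5000000000.0 / 3e8 = 8400.0 Hz

8400.0 Hz


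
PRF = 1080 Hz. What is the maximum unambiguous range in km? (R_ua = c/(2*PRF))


R_ua = 3e8 / (2 * 1080) = 138888.9 m = 138.9 km

138.9 km


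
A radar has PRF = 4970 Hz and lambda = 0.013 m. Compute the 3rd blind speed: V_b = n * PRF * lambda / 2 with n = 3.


V_blind = 3 * 4970 * 0.013 / 2 = 96.9 m/s

96.9 m/s


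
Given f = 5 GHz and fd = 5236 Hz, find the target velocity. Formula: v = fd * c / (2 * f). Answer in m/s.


v = 5236 * 3e8 / (2 * 5000000000.0) = 157.1 m/s

157.1 m/s


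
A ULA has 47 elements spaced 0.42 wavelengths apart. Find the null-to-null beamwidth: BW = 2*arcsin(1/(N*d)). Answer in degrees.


1/(N*d) = 1/(47*0.42) = 0.050659
BW = 2*arcsin(0.050659) = 5.8 degrees

5.8 degrees


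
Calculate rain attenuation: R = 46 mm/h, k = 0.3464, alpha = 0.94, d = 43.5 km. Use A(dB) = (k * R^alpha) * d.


gamma = 0.3464 * 46^0.94 = 12.663981 dB/km
A = 12.663981 * 43.5 = 550.88 dB

550.88 dB


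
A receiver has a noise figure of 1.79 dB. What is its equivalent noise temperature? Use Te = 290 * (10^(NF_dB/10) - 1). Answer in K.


NF_lin = 10^(1.79/10) = 1.51008
Te = 290 * (1.51008 - 1) = 147.9 K

147.9 K


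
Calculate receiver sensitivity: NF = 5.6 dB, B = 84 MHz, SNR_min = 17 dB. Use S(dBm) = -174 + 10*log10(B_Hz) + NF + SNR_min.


10*log10(84000000.0) = 79.24
S = -174 + 79.24 + 5.6 + 17 = -72.2 dBm

-72.2 dBm


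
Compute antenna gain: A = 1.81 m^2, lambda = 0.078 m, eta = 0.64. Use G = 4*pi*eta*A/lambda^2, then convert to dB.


G_linear = 4*pi*0.64*1.81/0.078^2 = 2392.65
G_dB = 10*log10(2392.65) = 33.8 dB

33.8 dB


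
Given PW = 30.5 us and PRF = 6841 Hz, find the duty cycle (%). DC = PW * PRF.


DC = 30.5e-6 * 6841 * 100 = 20.87%

20.87%


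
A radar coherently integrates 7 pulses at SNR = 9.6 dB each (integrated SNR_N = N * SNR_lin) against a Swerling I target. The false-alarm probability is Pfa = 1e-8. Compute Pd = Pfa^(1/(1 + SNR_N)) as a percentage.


SNR_lin = 10^(9.6/10) = 9.12011
SNR_N = 7 * 9.12011 = 63.84077
1/(1 + SNR_N) = 1/64.84077 = 0.0154224
Pd = (1e-8)^0.0154224 = 0.7527
Pd = 75.3%

75.3%


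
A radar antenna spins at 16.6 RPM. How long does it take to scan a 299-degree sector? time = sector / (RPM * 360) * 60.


t = 299 / (16.6 * 360) * 60 = 3.0 s

3.0 s


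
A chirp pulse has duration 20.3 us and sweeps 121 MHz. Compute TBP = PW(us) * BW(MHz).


TBP = 20.3 * 121 = 2456.3

2456.3


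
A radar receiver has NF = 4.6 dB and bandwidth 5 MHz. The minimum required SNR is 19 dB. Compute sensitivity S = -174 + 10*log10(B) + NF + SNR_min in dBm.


10*log10(5000000.0) = 66.99
S = -174 + 66.99 + 4.6 + 19 = -83.4 dBm

-83.4 dBm


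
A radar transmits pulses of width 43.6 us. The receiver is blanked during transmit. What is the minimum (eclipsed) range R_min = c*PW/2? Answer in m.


R_min = 3e8 * 43.6e-6 / 2 = 6540.0 m

6540.0 m


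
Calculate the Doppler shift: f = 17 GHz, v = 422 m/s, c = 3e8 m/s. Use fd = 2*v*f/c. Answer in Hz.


fd = 2 * 422 * 17000000000.0 / 3e8 = 47826.7 Hz

47826.7 Hz


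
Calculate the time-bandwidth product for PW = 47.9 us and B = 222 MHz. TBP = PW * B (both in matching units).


TBP = 47.9 * 222 = 10633.8

10633.8


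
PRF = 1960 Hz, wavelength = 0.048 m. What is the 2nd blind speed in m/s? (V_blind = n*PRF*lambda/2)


V_blind = 2 * 1960 * 0.048 / 2 = 94.1 m/s

94.1 m/s


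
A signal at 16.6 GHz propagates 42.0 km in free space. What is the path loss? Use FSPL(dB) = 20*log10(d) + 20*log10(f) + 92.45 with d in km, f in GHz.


20*log10(42.0) = 32.46
20*log10(16.6) = 24.4
FSPL = 149.3 dB

149.3 dB


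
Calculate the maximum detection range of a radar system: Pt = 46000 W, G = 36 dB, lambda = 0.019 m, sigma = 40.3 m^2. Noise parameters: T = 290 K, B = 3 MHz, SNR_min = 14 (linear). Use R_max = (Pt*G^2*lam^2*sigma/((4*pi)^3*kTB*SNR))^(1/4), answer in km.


G_lin = 10^(36/10) = 3981.071706
R^4 = 46000 * 3981.071706^2 * 0.019^2 * 40.3 / ((4*pi)^3 * 1.38e-23 * 290 * 3000000.0 * 14)
R^4 = 3.1799e19 m^4
R_max = (3.1799e19)^(1/4) = 75093.7 m = 75.1 km

75.1 km


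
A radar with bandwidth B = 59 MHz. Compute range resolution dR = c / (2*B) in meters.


dR = 3e8 / (2 * 59000000.0) = 2.54 m

2.54 m


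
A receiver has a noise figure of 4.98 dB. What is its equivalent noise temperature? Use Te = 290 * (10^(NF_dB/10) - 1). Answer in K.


NF_lin = 10^(4.98/10) = 3.147748
Te = 290 * (3.147748 - 1) = 622.8 K

622.8 K


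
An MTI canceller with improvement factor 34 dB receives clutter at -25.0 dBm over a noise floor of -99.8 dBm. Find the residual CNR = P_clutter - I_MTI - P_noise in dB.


CNR = -25.0 - 34 - (-99.8) = 40.8 dB

40.8 dB


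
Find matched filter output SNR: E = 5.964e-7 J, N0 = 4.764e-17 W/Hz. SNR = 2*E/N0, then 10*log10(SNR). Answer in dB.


SNR_lin = 2 * 5.964e-7 / 4.764e-17 = 2.504e10
SNR_dB = 10*log10(2.504e10) = 104.0 dB

104.0 dB


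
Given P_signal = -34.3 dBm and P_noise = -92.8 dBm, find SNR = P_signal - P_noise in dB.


SNR = -34.3 - (-92.8) = 58.5 dB

58.5 dB


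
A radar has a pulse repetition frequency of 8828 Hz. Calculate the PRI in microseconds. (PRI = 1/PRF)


PRI = 1/8828 = 0.0001132759 s = 113.3 us

113.3 us


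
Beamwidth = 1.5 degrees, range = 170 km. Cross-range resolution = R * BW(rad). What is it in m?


BW_rad = 0.026179939
CR = 170000 * 0.026179939 = 4450.6 m

4450.6 m


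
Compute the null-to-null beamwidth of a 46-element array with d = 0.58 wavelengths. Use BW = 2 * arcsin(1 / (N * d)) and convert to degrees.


1/(N*d) = 1/(46*0.58) = 0.037481
BW = 2*arcsin(0.037481) = 4.3 degrees

4.3 degrees


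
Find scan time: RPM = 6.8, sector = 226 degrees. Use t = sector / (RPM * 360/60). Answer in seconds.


t = 226 / (6.8 * 360) * 60 = 5.54 s

5.54 s


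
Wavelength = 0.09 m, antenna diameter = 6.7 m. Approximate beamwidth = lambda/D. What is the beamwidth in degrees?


BW_rad = 0.09 / 6.7 = 0.013433
BW_deg = 0.77 degrees

0.77 degrees


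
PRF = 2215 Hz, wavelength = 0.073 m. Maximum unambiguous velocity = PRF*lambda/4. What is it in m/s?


V_ua = 2215 * 0.073 / 4 = 40.4 m/s

40.4 m/s


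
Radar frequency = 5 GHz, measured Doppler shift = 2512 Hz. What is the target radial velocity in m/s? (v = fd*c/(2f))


v = 2512 * 3e8 / (2 * 5000000000.0) = 75.4 m/s

75.4 m/s


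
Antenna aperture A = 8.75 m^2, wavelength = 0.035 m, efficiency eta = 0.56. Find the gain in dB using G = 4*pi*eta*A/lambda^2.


G_linear = 4*pi*0.56*8.75/0.035^2 = 50265.48
G_dB = 10*log10(50265.48) = 47.0 dB

47.0 dB


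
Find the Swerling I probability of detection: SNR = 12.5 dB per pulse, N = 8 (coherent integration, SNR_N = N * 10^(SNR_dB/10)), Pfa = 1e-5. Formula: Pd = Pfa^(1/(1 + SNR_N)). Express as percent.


SNR_lin = 10^(12.5/10) = 17.78279
SNR_N = 8 * 17.78279 = 142.26232
1/(1 + SNR_N) = 1/143.26232 = 0.0069802
Pd = (1e-5)^0.0069802 = 0.92278
Pd = 92.3%

92.3%


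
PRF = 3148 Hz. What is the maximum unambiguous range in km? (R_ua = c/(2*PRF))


R_ua = 3e8 / (2 * 3148) = 47649.3 m = 47.6 km

47.6 km


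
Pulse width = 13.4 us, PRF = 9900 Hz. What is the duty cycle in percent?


DC = 13.4e-6 * 9900 * 100 = 13.27%

13.27%


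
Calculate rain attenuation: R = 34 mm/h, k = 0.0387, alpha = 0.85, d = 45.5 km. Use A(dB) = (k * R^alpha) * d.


gamma = 0.0387 * 34^0.85 = 0.775297 dB/km
A = 0.775297 * 45.5 = 35.28 dB

35.28 dB


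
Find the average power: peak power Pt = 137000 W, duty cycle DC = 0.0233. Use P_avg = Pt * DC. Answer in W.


P_avg = 137000 * 0.0233 = 3192.1 W

3192.1 W


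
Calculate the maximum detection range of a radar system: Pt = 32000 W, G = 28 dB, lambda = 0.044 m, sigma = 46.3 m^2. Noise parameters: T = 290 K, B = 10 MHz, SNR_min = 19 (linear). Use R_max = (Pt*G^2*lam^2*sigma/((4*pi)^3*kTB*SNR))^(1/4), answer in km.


G_lin = 10^(28/10) = 630.957344
R^4 = 32000 * 630.957344^2 * 0.044^2 * 46.3 / ((4*pi)^3 * 1.38e-23 * 290 * 10000000.0 * 19)
R^4 = 7.56791e17 m^4
R_max = (7.56791e17)^(1/4) = 29494.7 m = 29.5 km

29.5 km


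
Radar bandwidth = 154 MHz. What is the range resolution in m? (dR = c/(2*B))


dR = 3e8 / (2 * 154000000.0) = 0.97 m

0.97 m


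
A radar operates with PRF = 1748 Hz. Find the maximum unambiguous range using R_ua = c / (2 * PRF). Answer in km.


R_ua = 3e8 / (2 * 1748) = 85812.4 m = 85.8 km

85.8 km


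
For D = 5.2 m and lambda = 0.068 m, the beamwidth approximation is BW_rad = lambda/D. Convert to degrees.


BW_rad = 0.068 / 5.2 = 0.013077
BW_deg = 0.75 degrees

0.75 degrees


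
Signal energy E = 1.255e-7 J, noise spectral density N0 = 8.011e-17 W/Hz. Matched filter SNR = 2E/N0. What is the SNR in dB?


SNR_lin = 2 * 1.255e-7 / 8.011e-17 = 3.133e9
SNR_dB = 10*log10(3.133e9) = 95.0 dB

95.0 dB


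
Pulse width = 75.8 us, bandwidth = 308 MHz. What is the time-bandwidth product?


TBP = 75.8 * 308 = 23346.4

23346.4


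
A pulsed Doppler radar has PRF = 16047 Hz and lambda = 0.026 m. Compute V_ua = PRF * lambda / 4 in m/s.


V_ua = 16047 * 0.026 / 4 = 104.3 m/s

104.3 m/s


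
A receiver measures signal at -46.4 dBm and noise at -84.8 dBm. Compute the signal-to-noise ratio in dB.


SNR = -46.4 - (-84.8) = 38.4 dB

38.4 dB


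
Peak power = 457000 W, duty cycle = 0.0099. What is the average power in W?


P_avg = 457000 * 0.0099 = 4524.3 W

4524.3 W


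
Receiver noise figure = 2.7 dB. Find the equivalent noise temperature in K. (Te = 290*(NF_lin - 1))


NF_lin = 10^(2.7/10) = 1.862087
Te = 290 * (1.862087 - 1) = 250.0 K

250.0 K


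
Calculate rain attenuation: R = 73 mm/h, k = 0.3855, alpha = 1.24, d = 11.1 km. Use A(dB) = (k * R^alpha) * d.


gamma = 0.3855 * 73^1.24 = 78.803359 dB/km
A = 78.803359 * 11.1 = 874.72 dB

874.72 dB


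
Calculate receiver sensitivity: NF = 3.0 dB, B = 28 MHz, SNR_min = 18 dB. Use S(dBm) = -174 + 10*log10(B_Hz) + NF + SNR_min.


10*log10(28000000.0) = 74.47
S = -174 + 74.47 + 3.0 + 18 = -78.5 dBm

-78.5 dBm


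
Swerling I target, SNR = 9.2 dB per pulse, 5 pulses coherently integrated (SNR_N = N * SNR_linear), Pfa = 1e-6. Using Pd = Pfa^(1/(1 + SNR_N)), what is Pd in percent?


SNR_lin = 10^(9.2/10) = 8.31764
SNR_N = 5 * 8.31764 = 41.5882
1/(1 + SNR_N) = 1/42.5882 = 0.0234807
Pd = (1e-6)^0.0234807 = 0.72296
Pd = 72.3%

72.3%


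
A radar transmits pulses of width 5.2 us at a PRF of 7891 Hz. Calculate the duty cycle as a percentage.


DC = 5.2e-6 * 7891 * 100 = 4.1%

4.1%


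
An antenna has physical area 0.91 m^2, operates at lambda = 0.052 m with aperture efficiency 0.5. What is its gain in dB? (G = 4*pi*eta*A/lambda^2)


G_linear = 4*pi*0.5*0.91/0.052^2 = 2114.53
G_dB = 10*log10(2114.53) = 33.3 dB

33.3 dB


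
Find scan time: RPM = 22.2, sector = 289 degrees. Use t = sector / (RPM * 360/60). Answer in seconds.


t = 289 / (22.2 * 360) * 60 = 2.17 s

2.17 s


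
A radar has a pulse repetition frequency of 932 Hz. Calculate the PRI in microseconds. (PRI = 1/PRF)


PRI = 1/932 = 0.0010729614 s = 1073.0 us

1073.0 us


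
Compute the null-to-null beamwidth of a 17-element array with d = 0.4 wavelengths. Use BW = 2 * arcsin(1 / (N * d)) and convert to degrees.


1/(N*d) = 1/(17*0.4) = 0.147059
BW = 2*arcsin(0.147059) = 16.9 degrees

16.9 degrees


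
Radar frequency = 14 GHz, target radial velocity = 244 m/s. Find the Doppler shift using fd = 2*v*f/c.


fd = 2 * 244 * 14000000000.0 / 3e8 = 22773.3 Hz

22773.3 Hz


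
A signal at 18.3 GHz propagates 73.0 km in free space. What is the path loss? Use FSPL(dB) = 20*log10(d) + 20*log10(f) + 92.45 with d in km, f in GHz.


20*log10(73.0) = 37.27
20*log10(18.3) = 25.25
FSPL = 155.0 dB

155.0 dB


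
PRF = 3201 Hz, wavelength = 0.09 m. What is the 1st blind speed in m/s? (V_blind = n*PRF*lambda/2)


V_blind = 1 * 3201 * 0.09 / 2 = 144.0 m/s

144.0 m/s


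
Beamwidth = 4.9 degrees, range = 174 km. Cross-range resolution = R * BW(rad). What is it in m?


BW_rad = 0.085521133
CR = 174000 * 0.085521133 = 14880.7 m

14880.7 m


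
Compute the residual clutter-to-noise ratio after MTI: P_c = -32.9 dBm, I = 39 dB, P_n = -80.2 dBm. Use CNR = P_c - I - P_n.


CNR = -32.9 - 39 - (-80.2) = 8.3 dB

8.3 dB


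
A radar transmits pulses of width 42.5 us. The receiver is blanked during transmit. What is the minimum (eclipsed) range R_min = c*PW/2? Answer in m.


R_min = 3e8 * 42.5e-6 / 2 = 6375.0 m

6375.0 m


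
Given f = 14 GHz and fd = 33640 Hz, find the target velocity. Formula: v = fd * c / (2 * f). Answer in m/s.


v = 33640 * 3e8 / (2 * 14000000000.0) = 360.4 m/s

360.4 m/s


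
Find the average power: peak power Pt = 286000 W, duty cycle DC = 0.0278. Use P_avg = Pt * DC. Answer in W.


P_avg = 286000 * 0.0278 = 7950.8 W

7950.8 W


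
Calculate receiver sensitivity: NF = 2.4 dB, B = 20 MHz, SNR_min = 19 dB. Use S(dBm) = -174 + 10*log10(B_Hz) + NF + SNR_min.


10*log10(20000000.0) = 73.01
S = -174 + 73.01 + 2.4 + 19 = -79.6 dBm

-79.6 dBm


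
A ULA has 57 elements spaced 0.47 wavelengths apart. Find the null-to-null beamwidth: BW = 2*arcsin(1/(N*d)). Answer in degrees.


1/(N*d) = 1/(57*0.47) = 0.037327
BW = 2*arcsin(0.037327) = 4.3 degrees

4.3 degrees


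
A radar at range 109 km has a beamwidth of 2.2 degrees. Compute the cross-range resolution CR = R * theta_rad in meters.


BW_rad = 0.038397244
CR = 109000 * 0.038397244 = 4185.3 m

4185.3 m


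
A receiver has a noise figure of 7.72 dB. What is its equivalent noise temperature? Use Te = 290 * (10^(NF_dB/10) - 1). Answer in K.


NF_lin = 10^(7.72/10) = 5.915616
Te = 290 * (5.915616 - 1) = 1425.5 K

1425.5 K


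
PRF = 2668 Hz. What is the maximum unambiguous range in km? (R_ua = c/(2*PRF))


R_ua = 3e8 / (2 * 2668) = 56221.9 m = 56.2 km

56.2 km


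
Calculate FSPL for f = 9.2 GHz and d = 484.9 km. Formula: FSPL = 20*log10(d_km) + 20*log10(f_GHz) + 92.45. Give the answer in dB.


20*log10(484.9) = 53.71
20*log10(9.2) = 19.28
FSPL = 165.4 dB

165.4 dB


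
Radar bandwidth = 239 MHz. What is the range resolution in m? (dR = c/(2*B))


dR = 3e8 / (2 * 239000000.0) = 0.63 m

0.63 m


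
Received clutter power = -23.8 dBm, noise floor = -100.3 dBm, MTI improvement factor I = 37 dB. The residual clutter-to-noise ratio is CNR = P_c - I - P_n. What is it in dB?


CNR = -23.8 - 37 - (-100.3) = 39.5 dB

39.5 dB


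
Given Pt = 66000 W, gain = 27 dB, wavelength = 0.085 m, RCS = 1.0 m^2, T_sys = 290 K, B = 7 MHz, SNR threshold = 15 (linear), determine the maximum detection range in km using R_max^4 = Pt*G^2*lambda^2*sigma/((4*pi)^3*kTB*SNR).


G_lin = 10^(27/10) = 501.187234
R^4 = 66000 * 501.187234^2 * 0.085^2 * 1.0 / ((4*pi)^3 * 1.38e-23 * 290 * 7000000.0 * 15)
R^4 = 1.43643e17 m^4
R_max = (1.43643e17)^(1/4) = 19468.0 m = 19.5 km

19.5 km


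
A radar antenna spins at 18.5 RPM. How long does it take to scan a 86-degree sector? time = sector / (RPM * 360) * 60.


t = 86 / (18.5 * 360) * 60 = 0.77 s

0.77 s


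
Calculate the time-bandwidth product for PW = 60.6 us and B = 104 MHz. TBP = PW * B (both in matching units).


TBP = 60.6 * 104 = 6302.4

6302.4


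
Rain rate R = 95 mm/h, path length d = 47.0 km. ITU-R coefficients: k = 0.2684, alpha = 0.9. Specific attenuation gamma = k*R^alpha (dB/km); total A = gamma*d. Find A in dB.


gamma = 0.2684 * 95^0.9 = 16.170884 dB/km
A = 16.170884 * 47.0 = 760.03 dB

760.03 dB


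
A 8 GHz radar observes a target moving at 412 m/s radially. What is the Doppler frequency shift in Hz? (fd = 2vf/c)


fd = 2 * 412 * 8000000000.0 / 3e8 = 21973.3 Hz

21973.3 Hz


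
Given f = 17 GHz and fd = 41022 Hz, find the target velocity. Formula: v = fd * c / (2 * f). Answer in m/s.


v = 41022 * 3e8 / (2 * 17000000000.0) = 362.0 m/s

362.0 m/s


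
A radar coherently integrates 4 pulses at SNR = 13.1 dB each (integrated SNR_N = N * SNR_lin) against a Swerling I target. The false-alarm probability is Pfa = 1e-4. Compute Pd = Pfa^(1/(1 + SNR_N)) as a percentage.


SNR_lin = 10^(13.1/10) = 20.41738
SNR_N = 4 * 20.41738 = 81.66952
1/(1 + SNR_N) = 1/82.66952 = 0.0120964
Pd = (1e-4)^0.0120964 = 0.89457
Pd = 89.5%

89.5%


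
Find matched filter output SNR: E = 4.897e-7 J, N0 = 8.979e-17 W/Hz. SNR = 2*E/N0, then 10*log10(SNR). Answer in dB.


SNR_lin = 2 * 4.897e-7 / 8.979e-17 = 1.091e10
SNR_dB = 10*log10(1.091e10) = 100.4 dB

100.4 dB


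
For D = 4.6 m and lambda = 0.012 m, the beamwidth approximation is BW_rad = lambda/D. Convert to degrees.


BW_rad = 0.012 / 4.6 = 0.002609
BW_deg = 0.15 degrees

0.15 degrees


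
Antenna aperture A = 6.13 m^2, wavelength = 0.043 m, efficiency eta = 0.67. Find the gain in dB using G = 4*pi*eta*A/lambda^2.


G_linear = 4*pi*0.67*6.13/0.043^2 = 27913.11
G_dB = 10*log10(27913.11) = 44.5 dB

44.5 dB


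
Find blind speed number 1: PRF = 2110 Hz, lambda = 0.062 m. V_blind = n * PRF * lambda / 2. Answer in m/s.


V_blind = 1 * 2110 * 0.062 / 2 = 65.4 m/s

65.4 m/s


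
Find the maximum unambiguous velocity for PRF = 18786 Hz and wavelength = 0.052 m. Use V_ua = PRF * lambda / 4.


V_ua = 18786 * 0.052 / 4 = 244.2 m/s

244.2 m/s


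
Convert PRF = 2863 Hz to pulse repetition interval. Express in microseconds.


PRI = 1/2863 = 0.000349284 s = 349.3 us

349.3 us


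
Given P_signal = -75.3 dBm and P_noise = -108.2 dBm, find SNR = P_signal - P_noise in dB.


SNR = -75.3 - (-108.2) = 32.9 dB

32.9 dB


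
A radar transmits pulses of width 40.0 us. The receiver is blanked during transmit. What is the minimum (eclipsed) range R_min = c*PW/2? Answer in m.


R_min = 3e8 * 40.0e-6 / 2 = 6000.0 m

6000.0 m


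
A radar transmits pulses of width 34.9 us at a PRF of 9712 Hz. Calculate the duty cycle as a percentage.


DC = 34.9e-6 * 9712 * 100 = 33.89%

33.89%


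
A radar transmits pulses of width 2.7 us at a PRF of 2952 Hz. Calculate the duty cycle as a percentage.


DC = 2.7e-6 * 2952 * 100 = 0.8%

0.8%


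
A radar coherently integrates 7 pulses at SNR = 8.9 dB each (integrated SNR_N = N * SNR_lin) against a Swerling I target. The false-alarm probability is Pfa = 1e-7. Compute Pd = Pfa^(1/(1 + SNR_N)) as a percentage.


SNR_lin = 10^(8.9/10) = 7.76247
SNR_N = 7 * 7.76247 = 54.33729
1/(1 + SNR_N) = 1/55.33729 = 0.018071
Pd = (1e-7)^0.018071 = 0.74731
Pd = 74.7%

74.7%


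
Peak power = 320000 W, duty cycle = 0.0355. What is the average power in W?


P_avg = 320000 * 0.0355 = 11360.0 W

11360.0 W


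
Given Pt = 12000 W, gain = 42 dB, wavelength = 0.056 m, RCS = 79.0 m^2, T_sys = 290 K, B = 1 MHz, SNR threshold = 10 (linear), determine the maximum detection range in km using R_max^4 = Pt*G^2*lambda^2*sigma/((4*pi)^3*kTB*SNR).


G_lin = 10^(42/10) = 15848.931925
R^4 = 12000 * 15848.931925^2 * 0.056^2 * 79.0 / ((4*pi)^3 * 1.38e-23 * 290 * 1000000.0 * 10)
R^4 = 9.40324e21 m^4
R_max = (9.40324e21)^(1/4) = 311400.6 m = 311.4 km

311.4 km


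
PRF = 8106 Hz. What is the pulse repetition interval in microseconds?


PRI = 1/8106 = 0.0001233654 s = 123.4 us

123.4 us


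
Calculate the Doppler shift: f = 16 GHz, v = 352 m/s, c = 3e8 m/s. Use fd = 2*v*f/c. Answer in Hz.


fd = 2 * 352 * 16000000000.0 / 3e8 = 37546.7 Hz

37546.7 Hz


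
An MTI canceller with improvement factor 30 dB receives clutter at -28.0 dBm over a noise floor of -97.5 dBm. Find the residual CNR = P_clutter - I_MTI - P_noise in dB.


CNR = -28.0 - 30 - (-97.5) = 39.5 dB

39.5 dB


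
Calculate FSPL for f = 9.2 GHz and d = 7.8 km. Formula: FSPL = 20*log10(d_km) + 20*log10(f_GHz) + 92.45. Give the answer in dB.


20*log10(7.8) = 17.84
20*log10(9.2) = 19.28
FSPL = 129.6 dB

129.6 dB


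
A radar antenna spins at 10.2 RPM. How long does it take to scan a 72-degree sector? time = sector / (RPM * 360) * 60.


t = 72 / (10.2 * 360) * 60 = 1.18 s

1.18 s


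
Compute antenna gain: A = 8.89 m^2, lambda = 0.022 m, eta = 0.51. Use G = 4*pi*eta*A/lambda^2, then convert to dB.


G_linear = 4*pi*0.51*8.89/0.022^2 = 117716.26
G_dB = 10*log10(117716.26) = 50.7 dB

50.7 dB


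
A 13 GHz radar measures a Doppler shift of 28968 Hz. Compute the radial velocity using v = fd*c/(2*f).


v = 28968 * 3e8 / (2 * 13000000000.0) = 334.2 m/s

334.2 m/s


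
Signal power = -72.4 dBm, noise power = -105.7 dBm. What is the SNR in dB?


SNR = -72.4 - (-105.7) = 33.3 dB

33.3 dB


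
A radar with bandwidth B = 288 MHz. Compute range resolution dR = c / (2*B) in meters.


dR = 3e8 / (2 * 288000000.0) = 0.52 m

0.52 m


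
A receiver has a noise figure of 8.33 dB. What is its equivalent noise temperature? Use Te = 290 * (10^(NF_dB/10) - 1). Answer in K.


NF_lin = 10^(8.33/10) = 6.807694
Te = 290 * (6.807694 - 1) = 1684.2 K

1684.2 K


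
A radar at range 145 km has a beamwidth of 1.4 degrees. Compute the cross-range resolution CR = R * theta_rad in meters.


BW_rad = 0.02443461
CR = 145000 * 0.02443461 = 3543.0 m

3543.0 m


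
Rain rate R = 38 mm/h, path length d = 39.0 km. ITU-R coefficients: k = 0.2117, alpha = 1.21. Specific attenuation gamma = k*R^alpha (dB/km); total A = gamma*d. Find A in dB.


gamma = 0.2117 * 38^1.21 = 17.268675 dB/km
A = 17.268675 * 39.0 = 673.48 dB

673.48 dB


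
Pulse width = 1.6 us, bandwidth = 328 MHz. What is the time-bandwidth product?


TBP = 1.6 * 328 = 524.8

524.8


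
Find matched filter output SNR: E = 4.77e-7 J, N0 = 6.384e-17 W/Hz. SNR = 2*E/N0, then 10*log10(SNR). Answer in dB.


SNR_lin = 2 * 4.77e-7 / 6.384e-17 = 1.494e10
SNR_dB = 10*log10(1.494e10) = 101.7 dB

101.7 dB


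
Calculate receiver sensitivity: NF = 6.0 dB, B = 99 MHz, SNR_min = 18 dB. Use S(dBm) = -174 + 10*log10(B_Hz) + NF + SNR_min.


10*log10(99000000.0) = 79.96
S = -174 + 79.96 + 6.0 + 18 = -70.0 dBm

-70.0 dBm


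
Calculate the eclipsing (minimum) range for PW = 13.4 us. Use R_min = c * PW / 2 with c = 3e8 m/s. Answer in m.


R_min = 3e8 * 13.4e-6 / 2 = 2010.0 m

2010.0 m


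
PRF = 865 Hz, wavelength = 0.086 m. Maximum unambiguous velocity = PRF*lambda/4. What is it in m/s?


V_ua = 865 * 0.086 / 4 = 18.6 m/s

18.6 m/s


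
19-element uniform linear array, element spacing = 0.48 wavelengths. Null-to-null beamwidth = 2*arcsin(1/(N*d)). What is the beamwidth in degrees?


1/(N*d) = 1/(19*0.48) = 0.109649
BW = 2*arcsin(0.109649) = 12.6 degrees

12.6 degrees


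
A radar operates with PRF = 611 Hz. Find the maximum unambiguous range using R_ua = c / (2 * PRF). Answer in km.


R_ua = 3e8 / (2 * 611) = 245499.2 m = 245.5 km

245.5 km


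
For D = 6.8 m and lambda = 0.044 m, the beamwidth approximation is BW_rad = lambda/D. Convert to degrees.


BW_rad = 0.044 / 6.8 = 0.006471
BW_deg = 0.37 degrees

0.37 degrees


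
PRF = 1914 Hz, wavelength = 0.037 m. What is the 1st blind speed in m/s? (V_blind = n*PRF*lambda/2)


V_blind = 1 * 1914 * 0.037 / 2 = 35.4 m/s

35.4 m/s


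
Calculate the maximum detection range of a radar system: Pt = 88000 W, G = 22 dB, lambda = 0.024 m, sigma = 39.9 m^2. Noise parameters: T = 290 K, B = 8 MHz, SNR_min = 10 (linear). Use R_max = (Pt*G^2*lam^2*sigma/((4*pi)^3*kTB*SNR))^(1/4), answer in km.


G_lin = 10^(22/10) = 158.489319
R^4 = 88000 * 158.489319^2 * 0.024^2 * 39.9 / ((4*pi)^3 * 1.38e-23 * 290 * 8000000.0 * 10)
R^4 = 7.99616e16 m^4
R_max = (7.99616e16)^(1/4) = 16815.9 m = 16.8 km

16.8 km


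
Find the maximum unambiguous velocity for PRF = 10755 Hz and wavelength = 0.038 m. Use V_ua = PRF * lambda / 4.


V_ua = 10755 * 0.038 / 4 = 102.2 m/s

102.2 m/s


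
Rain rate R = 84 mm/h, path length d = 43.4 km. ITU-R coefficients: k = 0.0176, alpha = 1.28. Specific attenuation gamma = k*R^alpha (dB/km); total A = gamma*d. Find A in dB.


gamma = 0.0176 * 84^1.28 = 5.111992 dB/km
A = 5.111992 * 43.4 = 221.86 dB

221.86 dB
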